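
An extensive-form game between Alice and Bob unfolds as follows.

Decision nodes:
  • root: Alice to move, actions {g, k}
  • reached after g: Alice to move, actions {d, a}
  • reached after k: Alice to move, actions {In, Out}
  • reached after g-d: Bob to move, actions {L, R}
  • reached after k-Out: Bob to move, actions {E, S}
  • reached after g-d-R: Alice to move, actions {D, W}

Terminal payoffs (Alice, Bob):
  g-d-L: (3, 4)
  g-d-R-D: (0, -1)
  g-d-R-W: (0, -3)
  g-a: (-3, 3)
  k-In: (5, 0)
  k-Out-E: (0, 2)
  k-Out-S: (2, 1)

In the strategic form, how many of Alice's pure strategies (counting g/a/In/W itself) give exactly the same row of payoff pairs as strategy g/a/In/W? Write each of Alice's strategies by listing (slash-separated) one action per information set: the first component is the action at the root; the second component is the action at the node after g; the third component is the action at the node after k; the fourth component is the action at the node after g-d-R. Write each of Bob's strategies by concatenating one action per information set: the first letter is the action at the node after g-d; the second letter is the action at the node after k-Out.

4

Row for g/a/In/W (columns LE, LS, RE, RS): (-3,3) (-3,3) (-3,3) (-3,3).
Under g/a/In/W, Alice's choice at the node after k and at the node after g-d-R can never be reached regardless of what Bob does, so varying those choices leaves every outcome unchanged.
Holding the reachable choices fixed and varying the unreachable ones freely already gives 2 × 2 = 4 equivalent strategies.
No other strategy reproduces this row, so those 4 are the full class: g/a/In/D, g/a/In/W, g/a/Out/D, g/a/Out/W.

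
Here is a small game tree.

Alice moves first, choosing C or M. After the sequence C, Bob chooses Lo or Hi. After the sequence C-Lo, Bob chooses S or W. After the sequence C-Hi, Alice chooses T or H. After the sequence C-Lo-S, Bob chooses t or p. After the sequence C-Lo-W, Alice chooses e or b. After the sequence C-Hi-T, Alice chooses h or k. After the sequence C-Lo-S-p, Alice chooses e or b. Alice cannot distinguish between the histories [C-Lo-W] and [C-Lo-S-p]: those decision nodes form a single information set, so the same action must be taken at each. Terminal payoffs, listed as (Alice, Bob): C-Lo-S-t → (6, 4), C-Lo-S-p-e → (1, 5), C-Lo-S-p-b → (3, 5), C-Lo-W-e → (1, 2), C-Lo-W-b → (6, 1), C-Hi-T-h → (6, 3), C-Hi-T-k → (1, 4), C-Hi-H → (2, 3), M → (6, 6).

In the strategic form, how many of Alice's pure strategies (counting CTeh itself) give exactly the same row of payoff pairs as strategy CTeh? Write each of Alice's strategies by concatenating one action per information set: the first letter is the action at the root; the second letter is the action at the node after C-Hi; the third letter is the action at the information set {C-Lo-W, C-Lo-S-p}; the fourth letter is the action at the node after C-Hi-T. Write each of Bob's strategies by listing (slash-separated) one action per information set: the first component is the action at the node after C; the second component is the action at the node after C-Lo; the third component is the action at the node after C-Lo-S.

Row for CTeh (columns Lo/S/t, Lo/S/p, Lo/W/t, Lo/W/p, Hi/S/t, Hi/S/p, Hi/W/t, Hi/W/p): (6,4) (1,5) (1,2) (1,2) (6,3) (6,3) (6,3) (6,3).
Every one of Alice's information sets is on the play path for some reply by Bob when Alice follows CTeh.
Changing the action at any of them therefore changes at least one column, so only CTeh itself gives this row.

1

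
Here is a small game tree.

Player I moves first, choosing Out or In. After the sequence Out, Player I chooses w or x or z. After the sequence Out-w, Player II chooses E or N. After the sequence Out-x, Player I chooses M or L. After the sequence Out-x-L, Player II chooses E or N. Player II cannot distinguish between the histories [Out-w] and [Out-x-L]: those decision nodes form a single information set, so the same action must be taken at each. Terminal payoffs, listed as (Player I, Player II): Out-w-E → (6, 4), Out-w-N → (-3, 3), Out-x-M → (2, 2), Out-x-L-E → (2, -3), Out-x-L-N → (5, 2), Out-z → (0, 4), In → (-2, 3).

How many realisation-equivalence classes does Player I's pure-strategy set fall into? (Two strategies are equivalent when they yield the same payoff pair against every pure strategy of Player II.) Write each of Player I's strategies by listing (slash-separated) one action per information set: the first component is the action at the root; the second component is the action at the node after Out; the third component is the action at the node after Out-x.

5

Player I has 12 pure strategies: Out/w/M, Out/w/L, Out/x/M, Out/x/L, Out/z/M, Out/z/L, In/w/M, In/w/L, In/x/M, In/x/L, In/z/M, In/z/L. Columns: E, N.
{Out/w/M, Out/w/L} → row (6,4) (-3,3)
{Out/x/M} → row (2,2) (2,2)
{Out/x/L} → row (2,-3) (5,2)
{Out/z/M, Out/z/L} → row (0,4) (0,4)
{In/w/M, In/w/L, In/x/M, In/x/L, In/z/M, In/z/L} → row (-2,3) (-2,3)
That's 5 distinct rows out of 12 strategies.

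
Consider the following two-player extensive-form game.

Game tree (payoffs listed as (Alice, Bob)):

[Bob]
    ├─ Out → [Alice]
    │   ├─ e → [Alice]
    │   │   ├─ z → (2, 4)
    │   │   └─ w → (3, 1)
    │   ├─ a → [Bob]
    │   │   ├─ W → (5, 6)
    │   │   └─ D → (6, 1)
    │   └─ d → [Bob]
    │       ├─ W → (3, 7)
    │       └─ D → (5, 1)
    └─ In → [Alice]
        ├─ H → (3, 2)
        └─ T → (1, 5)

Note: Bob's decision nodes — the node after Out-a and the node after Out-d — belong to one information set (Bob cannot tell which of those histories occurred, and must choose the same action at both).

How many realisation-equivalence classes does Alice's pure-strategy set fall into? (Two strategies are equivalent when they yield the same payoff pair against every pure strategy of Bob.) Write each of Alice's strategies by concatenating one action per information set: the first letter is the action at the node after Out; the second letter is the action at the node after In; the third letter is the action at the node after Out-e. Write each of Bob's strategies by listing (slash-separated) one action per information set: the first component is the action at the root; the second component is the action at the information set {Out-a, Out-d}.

8

Alice has 12 pure strategies: eHz, eHw, eTz, eTw, aHz, aHw, aTz, aTw, dHz, dHw, dTz, dTw. Columns: Out/W, Out/D, In/W, In/D.
{eHz} → row (2,4) (2,4) (3,2) (3,2)
{eHw} → row (3,1) (3,1) (3,2) (3,2)
{eTz} → row (2,4) (2,4) (1,5) (1,5)
{eTw} → row (3,1) (3,1) (1,5) (1,5)
{aHz, aHw} → row (5,6) (6,1) (3,2) (3,2)
{aTz, aTw} → row (5,6) (6,1) (1,5) (1,5)
{dHz, dHw} → row (3,7) (5,1) (3,2) (3,2)
{dTz, dTw} → row (3,7) (5,1) (1,5) (1,5)
That's 8 distinct rows out of 12 strategies.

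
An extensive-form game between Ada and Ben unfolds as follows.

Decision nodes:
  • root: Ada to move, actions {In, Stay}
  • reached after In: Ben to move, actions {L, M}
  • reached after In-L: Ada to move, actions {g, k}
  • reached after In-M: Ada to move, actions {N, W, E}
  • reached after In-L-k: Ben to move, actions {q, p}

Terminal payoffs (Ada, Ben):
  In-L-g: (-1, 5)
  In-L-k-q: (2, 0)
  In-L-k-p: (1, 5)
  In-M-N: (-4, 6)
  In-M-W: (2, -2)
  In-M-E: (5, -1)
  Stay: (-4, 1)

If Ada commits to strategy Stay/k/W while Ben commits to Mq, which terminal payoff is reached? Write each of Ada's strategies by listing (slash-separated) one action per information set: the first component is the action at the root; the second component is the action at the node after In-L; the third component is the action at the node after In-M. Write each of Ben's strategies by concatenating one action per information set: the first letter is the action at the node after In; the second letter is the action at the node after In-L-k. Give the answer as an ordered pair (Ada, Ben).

(-4, 1)

Trace the play path from the root:
  Ada plays Stay
→ terminal payoff (-4, 1).
(Ada's choice at the node after In-L is never reached on this path, so it doesn't affect the outcome.)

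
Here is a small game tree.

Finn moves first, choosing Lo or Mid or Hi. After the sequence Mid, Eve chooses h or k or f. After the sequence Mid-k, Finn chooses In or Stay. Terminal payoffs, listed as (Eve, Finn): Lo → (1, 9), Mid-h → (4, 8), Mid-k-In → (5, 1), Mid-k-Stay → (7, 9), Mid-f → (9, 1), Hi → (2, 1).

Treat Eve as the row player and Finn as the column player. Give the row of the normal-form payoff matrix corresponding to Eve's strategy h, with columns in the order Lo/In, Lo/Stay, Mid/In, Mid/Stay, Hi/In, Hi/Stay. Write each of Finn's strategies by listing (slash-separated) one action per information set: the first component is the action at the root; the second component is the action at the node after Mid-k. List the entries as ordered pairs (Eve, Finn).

vs Lo/In: Finn plays Lo → (1, 9)
vs Lo/Stay: Finn plays Lo → (1, 9)
vs Mid/In: Finn plays Mid → Eve plays h at [Mid] → (4, 8)
vs Mid/Stay: Finn plays Mid → Eve plays h at [Mid] → (4, 8)
vs Hi/In: Finn plays Hi → (2, 1)
vs Hi/Stay: Finn plays Hi → (2, 1)

(1,9) (1,9) (4,8) (4,8) (2,1) (2,1)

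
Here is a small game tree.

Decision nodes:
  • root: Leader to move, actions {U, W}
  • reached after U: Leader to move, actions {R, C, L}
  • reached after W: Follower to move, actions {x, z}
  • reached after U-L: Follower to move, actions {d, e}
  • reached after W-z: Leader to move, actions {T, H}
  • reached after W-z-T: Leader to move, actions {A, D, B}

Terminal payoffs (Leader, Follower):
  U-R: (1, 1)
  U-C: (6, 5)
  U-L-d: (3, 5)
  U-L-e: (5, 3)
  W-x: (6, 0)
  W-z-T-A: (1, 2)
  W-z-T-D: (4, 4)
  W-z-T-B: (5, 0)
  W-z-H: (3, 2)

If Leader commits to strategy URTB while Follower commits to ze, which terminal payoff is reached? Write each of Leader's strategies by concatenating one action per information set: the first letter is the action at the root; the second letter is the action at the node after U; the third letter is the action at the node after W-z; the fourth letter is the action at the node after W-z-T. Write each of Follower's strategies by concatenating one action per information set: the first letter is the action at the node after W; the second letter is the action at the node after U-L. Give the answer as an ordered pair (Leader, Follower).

Trace the play path from the root:
  Leader plays U
  Leader plays R at [U]
→ terminal payoff (1, 1).
(Leader's choice at the node after W-z is never reached on this path, so it doesn't affect the outcome.)

(1, 1)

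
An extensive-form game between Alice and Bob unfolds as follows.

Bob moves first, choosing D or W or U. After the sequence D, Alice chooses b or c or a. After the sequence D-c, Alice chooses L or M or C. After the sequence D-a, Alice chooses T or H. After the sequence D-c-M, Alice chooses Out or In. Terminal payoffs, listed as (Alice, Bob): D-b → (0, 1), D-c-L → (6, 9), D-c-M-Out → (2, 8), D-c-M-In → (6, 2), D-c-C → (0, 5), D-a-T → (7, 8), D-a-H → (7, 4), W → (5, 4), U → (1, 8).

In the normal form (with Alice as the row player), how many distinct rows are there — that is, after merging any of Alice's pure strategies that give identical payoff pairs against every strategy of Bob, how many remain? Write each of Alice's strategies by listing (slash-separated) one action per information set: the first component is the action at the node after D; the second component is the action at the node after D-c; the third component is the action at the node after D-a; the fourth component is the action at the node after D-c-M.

7

Alice has 36 pure strategies: b/L/T/Out, b/L/T/In, b/L/H/Out, b/L/H/In, b/M/T/Out, b/M/T/In, b/M/H/Out, b/M/H/In, b/C/T/Out, b/C/T/In, b/C/H/Out, b/C/H/In, c/L/T/Out, c/L/T/In, c/L/H/Out, c/L/H/In, c/M/T/Out, c/M/T/In, c/M/H/Out, c/M/H/In, c/C/T/Out, c/C/T/In, c/C/H/Out, c/C/H/In, a/L/T/Out, a/L/T/In, a/L/H/Out, a/L/H/In, a/M/T/Out, a/M/T/In, a/M/H/Out, a/M/H/In, a/C/T/Out, a/C/T/In, a/C/H/Out, a/C/H/In. Columns: D, W, U.
{b/L/T/Out, b/L/T/In, b/L/H/Out, b/L/H/In, b/M/T/Out, b/M/T/In, b/M/H/Out, b/M/H/In, b/C/T/Out, b/C/T/In, b/C/H/Out, b/C/H/In} → row (0,1) (5,4) (1,8)
{c/L/T/Out, c/L/T/In, c/L/H/Out, c/L/H/In} → row (6,9) (5,4) (1,8)
{c/M/T/Out, c/M/H/Out} → row (2,8) (5,4) (1,8)
{c/M/T/In, c/M/H/In} → row (6,2) (5,4) (1,8)
{c/C/T/Out, c/C/T/In, c/C/H/Out, c/C/H/In} → row (0,5) (5,4) (1,8)
{a/L/T/Out, a/L/T/In, a/M/T/Out, a/M/T/In, a/C/T/Out, a/C/T/In} → row (7,8) (5,4) (1,8)
{a/L/H/Out, a/L/H/In, a/M/H/Out, a/M/H/In, a/C/H/Out, a/C/H/In} → row (7,4) (5,4) (1,8)
That's 7 distinct rows out of 36 strategies.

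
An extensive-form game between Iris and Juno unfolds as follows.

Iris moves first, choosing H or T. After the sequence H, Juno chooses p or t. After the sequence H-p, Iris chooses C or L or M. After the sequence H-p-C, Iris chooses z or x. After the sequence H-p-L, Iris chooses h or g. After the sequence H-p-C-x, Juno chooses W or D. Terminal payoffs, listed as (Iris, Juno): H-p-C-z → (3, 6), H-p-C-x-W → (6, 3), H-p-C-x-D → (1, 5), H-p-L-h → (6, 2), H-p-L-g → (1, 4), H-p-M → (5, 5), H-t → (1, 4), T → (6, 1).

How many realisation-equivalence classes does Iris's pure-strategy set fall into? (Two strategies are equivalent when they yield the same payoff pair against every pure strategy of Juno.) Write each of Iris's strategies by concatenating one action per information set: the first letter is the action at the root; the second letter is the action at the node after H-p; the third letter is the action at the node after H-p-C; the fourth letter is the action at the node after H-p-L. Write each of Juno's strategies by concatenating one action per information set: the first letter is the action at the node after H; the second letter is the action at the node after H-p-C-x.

6

Iris has 24 pure strategies: HCzh, HCzg, HCxh, HCxg, HLzh, HLzg, HLxh, HLxg, HMzh, HMzg, HMxh, HMxg, TCzh, TCzg, TCxh, TCxg, TLzh, TLzg, TLxh, TLxg, TMzh, TMzg, TMxh, TMxg. Columns: pW, pD, tW, tD.
{HCzh, HCzg} → row (3,6) (3,6) (1,4) (1,4)
{HCxh, HCxg} → row (6,3) (1,5) (1,4) (1,4)
{HLzh, HLxh} → row (6,2) (6,2) (1,4) (1,4)
{HLzg, HLxg} → row (1,4) (1,4) (1,4) (1,4)
{HMzh, HMzg, HMxh, HMxg} → row (5,5) (5,5) (1,4) (1,4)
{TCzh, TCzg, TCxh, TCxg, TLzh, TLzg, TLxh, TLxg, TMzh, TMzg, TMxh, TMxg} → row (6,1) (6,1) (6,1) (6,1)
That's 6 distinct rows out of 24 strategies.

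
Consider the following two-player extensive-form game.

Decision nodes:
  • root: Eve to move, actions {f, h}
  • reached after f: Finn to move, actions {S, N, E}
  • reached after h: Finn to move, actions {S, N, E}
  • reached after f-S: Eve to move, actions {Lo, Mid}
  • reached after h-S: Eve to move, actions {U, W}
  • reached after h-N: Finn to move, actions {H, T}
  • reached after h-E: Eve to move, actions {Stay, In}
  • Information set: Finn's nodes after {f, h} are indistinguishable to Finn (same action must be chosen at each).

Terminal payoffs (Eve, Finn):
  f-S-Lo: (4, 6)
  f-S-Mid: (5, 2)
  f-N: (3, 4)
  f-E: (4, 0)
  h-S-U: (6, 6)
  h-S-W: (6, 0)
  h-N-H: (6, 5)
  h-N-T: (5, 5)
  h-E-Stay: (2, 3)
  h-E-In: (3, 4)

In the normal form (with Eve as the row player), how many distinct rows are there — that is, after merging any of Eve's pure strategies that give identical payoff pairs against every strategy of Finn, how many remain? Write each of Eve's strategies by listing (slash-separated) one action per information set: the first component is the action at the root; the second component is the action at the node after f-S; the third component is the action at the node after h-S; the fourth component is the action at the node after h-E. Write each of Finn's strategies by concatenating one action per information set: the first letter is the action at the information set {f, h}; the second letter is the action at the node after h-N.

6

Eve has 16 pure strategies: f/Lo/U/Stay, f/Lo/U/In, f/Lo/W/Stay, f/Lo/W/In, f/Mid/U/Stay, f/Mid/U/In, f/Mid/W/Stay, f/Mid/W/In, h/Lo/U/Stay, h/Lo/U/In, h/Lo/W/Stay, h/Lo/W/In, h/Mid/U/Stay, h/Mid/U/In, h/Mid/W/Stay, h/Mid/W/In. Columns: SH, ST, NH, NT, EH, ET.
{f/Lo/U/Stay, f/Lo/U/In, f/Lo/W/Stay, f/Lo/W/In} → row (4,6) (4,6) (3,4) (3,4) (4,0) (4,0)
{f/Mid/U/Stay, f/Mid/U/In, f/Mid/W/Stay, f/Mid/W/In} → row (5,2) (5,2) (3,4) (3,4) (4,0) (4,0)
{h/Lo/U/Stay, h/Mid/U/Stay} → row (6,6) (6,6) (6,5) (5,5) (2,3) (2,3)
{h/Lo/U/In, h/Mid/U/In} → row (6,6) (6,6) (6,5) (5,5) (3,4) (3,4)
{h/Lo/W/Stay, h/Mid/W/Stay} → row (6,0) (6,0) (6,5) (5,5) (2,3) (2,3)
{h/Lo/W/In, h/Mid/W/In} → row (6,0) (6,0) (6,5) (5,5) (3,4) (3,4)
That's 6 distinct rows out of 16 strategies.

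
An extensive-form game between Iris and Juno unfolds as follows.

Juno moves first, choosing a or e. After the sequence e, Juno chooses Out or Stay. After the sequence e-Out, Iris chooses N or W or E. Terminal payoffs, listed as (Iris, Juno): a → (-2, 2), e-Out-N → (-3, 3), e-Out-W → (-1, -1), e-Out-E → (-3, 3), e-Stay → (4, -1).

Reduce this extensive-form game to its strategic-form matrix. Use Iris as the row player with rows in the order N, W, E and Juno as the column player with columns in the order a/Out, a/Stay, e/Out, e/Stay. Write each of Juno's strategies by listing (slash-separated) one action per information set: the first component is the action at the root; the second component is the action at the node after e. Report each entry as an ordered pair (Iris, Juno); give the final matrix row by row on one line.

Row N: a/Out→(-2,2), a/Stay→(-2,2), e/Out→(-3,3), e/Stay→(4,-1)
Row W: a/Out→(-2,2), a/Stay→(-2,2), e/Out→(-1,-1), e/Stay→(4,-1)
Row E: a/Out→(-2,2), a/Stay→(-2,2), e/Out→(-3,3), e/Stay→(4,-1)

N: (-2,2) (-2,2) (-3,3) (4,-1) | W: (-2,2) (-2,2) (-1,-1) (4,-1) | E: (-2,2) (-2,2) (-3,3) (4,-1)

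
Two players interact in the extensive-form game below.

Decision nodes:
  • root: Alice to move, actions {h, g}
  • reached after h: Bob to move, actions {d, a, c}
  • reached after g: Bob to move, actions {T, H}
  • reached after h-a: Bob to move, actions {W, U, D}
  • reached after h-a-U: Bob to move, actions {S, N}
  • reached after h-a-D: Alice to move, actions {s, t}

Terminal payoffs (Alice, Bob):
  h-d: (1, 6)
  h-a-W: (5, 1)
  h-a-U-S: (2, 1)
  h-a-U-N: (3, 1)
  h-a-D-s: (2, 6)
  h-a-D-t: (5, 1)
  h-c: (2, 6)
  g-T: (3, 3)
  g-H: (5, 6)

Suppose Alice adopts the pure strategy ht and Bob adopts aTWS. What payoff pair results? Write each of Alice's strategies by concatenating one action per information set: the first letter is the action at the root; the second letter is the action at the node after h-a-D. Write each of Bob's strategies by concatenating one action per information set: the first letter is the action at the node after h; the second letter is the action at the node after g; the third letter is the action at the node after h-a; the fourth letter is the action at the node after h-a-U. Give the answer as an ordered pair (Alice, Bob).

Trace the play path from the root:
  Alice plays h
  Bob plays a at [h]
  Bob plays W at [h-a]
→ terminal payoff (5, 1).
(Alice's choice at the node after h-a-D is never reached on this path, so it doesn't affect the outcome.)

(5, 1)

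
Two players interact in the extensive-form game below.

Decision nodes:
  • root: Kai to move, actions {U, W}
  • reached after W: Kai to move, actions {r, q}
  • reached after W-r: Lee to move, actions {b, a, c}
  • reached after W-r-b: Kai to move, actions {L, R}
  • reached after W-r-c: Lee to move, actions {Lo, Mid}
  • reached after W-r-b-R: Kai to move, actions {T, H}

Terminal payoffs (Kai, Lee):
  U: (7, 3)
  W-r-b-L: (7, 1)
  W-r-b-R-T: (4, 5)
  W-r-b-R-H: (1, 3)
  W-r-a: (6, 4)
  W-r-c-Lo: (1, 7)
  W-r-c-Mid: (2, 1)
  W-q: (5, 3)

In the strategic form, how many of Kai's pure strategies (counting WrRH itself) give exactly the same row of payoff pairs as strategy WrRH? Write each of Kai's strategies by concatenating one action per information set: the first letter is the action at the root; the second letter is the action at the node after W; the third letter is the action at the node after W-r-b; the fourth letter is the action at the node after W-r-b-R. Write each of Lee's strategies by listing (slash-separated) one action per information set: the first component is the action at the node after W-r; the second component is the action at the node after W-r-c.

Row for WrRH (columns b/Lo, b/Mid, a/Lo, a/Mid, c/Lo, c/Mid): (1,3) (1,3) (6,4) (6,4) (1,7) (2,1).
Every one of Kai's information sets is on the play path for some reply by Lee when Kai follows WrRH.
Changing the action at any of them therefore changes at least one column, so only WrRH itself gives this row.

1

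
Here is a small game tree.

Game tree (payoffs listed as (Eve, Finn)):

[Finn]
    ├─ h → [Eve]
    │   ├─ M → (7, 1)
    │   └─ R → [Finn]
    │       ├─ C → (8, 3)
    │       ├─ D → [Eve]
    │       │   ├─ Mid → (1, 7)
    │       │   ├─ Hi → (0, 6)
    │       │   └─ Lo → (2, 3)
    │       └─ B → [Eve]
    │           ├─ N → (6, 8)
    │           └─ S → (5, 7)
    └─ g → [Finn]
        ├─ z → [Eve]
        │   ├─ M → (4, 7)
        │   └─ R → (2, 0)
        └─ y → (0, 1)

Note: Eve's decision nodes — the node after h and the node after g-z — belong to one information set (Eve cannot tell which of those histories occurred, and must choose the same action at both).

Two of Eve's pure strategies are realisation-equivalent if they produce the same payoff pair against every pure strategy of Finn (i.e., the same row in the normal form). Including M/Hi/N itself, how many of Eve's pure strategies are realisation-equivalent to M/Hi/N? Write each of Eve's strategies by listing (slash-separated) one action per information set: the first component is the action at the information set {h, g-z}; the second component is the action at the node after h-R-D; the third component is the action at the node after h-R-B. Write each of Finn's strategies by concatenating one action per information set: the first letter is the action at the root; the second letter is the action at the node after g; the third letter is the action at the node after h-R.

6

Row for M/Hi/N (columns hzC, hzD, hzB, hyC, hyD, hyB, gzC, gzD, gzB, gyC, gyD, gyB): (7,1) (7,1) (7,1) (7,1) (7,1) (7,1) (4,7) (4,7) (4,7) (0,1) (0,1) (0,1).
Under M/Hi/N, Eve's choice at the node after h-R-D and at the node after h-R-B can never be reached regardless of what Finn does, so varying those choices leaves every outcome unchanged.
Holding the reachable choices fixed and varying the unreachable ones freely already gives 3 × 2 = 6 equivalent strategies.
No other strategy reproduces this row, so those 6 are the full class: M/Mid/N, M/Mid/S, M/Hi/N, M/Hi/S, M/Lo/N, M/Lo/S.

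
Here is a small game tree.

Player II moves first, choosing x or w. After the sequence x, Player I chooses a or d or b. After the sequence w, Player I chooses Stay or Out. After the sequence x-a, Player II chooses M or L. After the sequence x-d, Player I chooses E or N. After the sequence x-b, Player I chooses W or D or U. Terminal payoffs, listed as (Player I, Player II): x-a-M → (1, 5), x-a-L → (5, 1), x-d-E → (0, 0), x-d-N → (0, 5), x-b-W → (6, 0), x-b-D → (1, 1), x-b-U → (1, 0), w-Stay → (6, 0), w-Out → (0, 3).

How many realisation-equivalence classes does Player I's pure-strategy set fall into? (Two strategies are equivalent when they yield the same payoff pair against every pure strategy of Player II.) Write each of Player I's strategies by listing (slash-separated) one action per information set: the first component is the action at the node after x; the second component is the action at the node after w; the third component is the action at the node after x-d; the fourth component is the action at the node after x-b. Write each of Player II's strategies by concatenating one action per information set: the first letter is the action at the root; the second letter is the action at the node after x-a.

Player I has 36 pure strategies: a/Stay/E/W, a/Stay/E/D, a/Stay/E/U, a/Stay/N/W, a/Stay/N/D, a/Stay/N/U, a/Out/E/W, a/Out/E/D, a/Out/E/U, a/Out/N/W, a/Out/N/D, a/Out/N/U, d/Stay/E/W, d/Stay/E/D, d/Stay/E/U, d/Stay/N/W, d/Stay/N/D, d/Stay/N/U, d/Out/E/W, d/Out/E/D, d/Out/E/U, d/Out/N/W, d/Out/N/D, d/Out/N/U, b/Stay/E/W, b/Stay/E/D, b/Stay/E/U, b/Stay/N/W, b/Stay/N/D, b/Stay/N/U, b/Out/E/W, b/Out/E/D, b/Out/E/U, b/Out/N/W, b/Out/N/D, b/Out/N/U. Columns: xM, xL, wM, wL.
{a/Stay/E/W, a/Stay/E/D, a/Stay/E/U, a/Stay/N/W, a/Stay/N/D, a/Stay/N/U} → row (1,5) (5,1) (6,0) (6,0)
{a/Out/E/W, a/Out/E/D, a/Out/E/U, a/Out/N/W, a/Out/N/D, a/Out/N/U} → row (1,5) (5,1) (0,3) (0,3)
{d/Stay/E/W, d/Stay/E/D, d/Stay/E/U} → row (0,0) (0,0) (6,0) (6,0)
{d/Stay/N/W, d/Stay/N/D, d/Stay/N/U} → row (0,5) (0,5) (6,0) (6,0)
{d/Out/E/W, d/Out/E/D, d/Out/E/U} → row (0,0) (0,0) (0,3) (0,3)
{d/Out/N/W, d/Out/N/D, d/Out/N/U} → row (0,5) (0,5) (0,3) (0,3)
{b/Stay/E/W, b/Stay/N/W} → row (6,0) (6,0) (6,0) (6,0)
{b/Stay/E/D, b/Stay/N/D} → row (1,1) (1,1) (6,0) (6,0)
{b/Stay/E/U, b/Stay/N/U} → row (1,0) (1,0) (6,0) (6,0)
{b/Out/E/W, b/Out/N/W} → row (6,0) (6,0) (0,3) (0,3)
{b/Out/E/D, b/Out/N/D} → row (1,1) (1,1) (0,3) (0,3)
{b/Out/E/U, b/Out/N/U} → row (1,0) (1,0) (0,3) (0,3)
That's 12 distinct rows out of 36 strategies.

12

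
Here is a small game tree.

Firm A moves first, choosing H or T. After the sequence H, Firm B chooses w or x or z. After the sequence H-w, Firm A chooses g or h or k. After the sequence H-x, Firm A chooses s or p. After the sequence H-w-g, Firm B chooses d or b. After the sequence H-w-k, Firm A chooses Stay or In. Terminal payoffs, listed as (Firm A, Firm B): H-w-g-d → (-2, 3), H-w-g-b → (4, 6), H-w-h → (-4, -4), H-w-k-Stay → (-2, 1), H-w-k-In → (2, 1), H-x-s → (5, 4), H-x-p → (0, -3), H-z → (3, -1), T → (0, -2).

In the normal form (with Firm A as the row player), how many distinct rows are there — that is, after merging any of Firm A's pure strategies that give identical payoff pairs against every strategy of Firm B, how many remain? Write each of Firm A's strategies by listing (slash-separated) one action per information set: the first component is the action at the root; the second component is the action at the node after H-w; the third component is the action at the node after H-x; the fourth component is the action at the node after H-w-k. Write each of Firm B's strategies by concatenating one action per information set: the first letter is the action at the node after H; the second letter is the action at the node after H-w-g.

Firm A has 24 pure strategies: H/g/s/Stay, H/g/s/In, H/g/p/Stay, H/g/p/In, H/h/s/Stay, H/h/s/In, H/h/p/Stay, H/h/p/In, H/k/s/Stay, H/k/s/In, H/k/p/Stay, H/k/p/In, T/g/s/Stay, T/g/s/In, T/g/p/Stay, T/g/p/In, T/h/s/Stay, T/h/s/In, T/h/p/Stay, T/h/p/In, T/k/s/Stay, T/k/s/In, T/k/p/Stay, T/k/p/In. Columns: wd, wb, xd, xb, zd, zb.
{H/g/s/Stay, H/g/s/In} → row (-2,3) (4,6) (5,4) (5,4) (3,-1) (3,-1)
{H/g/p/Stay, H/g/p/In} → row (-2,3) (4,6) (0,-3) (0,-3) (3,-1) (3,-1)
{H/h/s/Stay, H/h/s/In} → row (-4,-4) (-4,-4) (5,4) (5,4) (3,-1) (3,-1)
{H/h/p/Stay, H/h/p/In} → row (-4,-4) (-4,-4) (0,-3) (0,-3) (3,-1) (3,-1)
{H/k/s/Stay} → row (-2,1) (-2,1) (5,4) (5,4) (3,-1) (3,-1)
{H/k/s/In} → row (2,1) (2,1) (5,4) (5,4) (3,-1) (3,-1)
{H/k/p/Stay} → row (-2,1) (-2,1) (0,-3) (0,-3) (3,-1) (3,-1)
{H/k/p/In} → row (2,1) (2,1) (0,-3) (0,-3) (3,-1) (3,-1)
{T/g/s/Stay, T/g/s/In, T/g/p/Stay, T/g/p/In, T/h/s/Stay, T/h/s/In, T/h/p/Stay, T/h/p/In, T/k/s/Stay, T/k/s/In, T/k/p/Stay, T/k/p/In} → row (0,-2) (0,-2) (0,-2) (0,-2) (0,-2) (0,-2)
That's 9 distinct rows out of 24 strategies.

9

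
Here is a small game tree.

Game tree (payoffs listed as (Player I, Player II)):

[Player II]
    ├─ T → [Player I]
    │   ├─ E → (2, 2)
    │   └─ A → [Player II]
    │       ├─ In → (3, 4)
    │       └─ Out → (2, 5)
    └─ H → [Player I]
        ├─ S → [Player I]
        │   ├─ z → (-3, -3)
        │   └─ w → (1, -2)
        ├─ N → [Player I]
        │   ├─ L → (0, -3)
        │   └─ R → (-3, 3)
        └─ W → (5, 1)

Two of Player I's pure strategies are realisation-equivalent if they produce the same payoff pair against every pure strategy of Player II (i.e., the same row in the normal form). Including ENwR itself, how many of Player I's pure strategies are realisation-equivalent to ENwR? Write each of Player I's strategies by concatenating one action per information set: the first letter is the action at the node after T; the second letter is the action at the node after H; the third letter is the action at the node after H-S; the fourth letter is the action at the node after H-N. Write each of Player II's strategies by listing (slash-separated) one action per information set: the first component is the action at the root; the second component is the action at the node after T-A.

Row for ENwR (columns T/In, T/Out, H/In, H/Out): (2,2) (2,2) (-3,3) (-3,3).
Under ENwR, Player I's choice at the node after H-S can never be reached regardless of what Player II does, so varying those choices leaves every outcome unchanged.
Holding the reachable choices fixed and varying the unreachable one freely already gives 2 equivalent strategies.
No other strategy reproduces this row, so those 2 are the full class: ENzR, ENwR.

2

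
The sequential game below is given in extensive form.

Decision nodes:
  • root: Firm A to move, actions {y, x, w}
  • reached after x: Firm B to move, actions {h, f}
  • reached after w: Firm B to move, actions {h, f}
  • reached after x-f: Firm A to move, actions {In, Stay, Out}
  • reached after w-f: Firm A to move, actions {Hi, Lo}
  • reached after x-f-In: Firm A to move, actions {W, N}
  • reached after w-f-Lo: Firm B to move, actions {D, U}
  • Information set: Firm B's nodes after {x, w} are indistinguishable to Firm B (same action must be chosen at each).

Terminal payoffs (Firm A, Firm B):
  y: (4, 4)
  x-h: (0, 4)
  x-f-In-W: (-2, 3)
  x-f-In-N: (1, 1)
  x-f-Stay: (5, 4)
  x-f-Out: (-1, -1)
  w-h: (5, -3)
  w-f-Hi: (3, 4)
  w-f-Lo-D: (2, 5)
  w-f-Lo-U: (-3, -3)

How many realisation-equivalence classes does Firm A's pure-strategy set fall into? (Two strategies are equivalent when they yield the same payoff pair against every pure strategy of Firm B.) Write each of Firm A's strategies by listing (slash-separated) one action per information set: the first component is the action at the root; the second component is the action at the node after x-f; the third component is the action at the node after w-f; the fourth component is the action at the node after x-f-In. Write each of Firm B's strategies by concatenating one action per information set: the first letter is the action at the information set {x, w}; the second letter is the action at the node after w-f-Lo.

Firm A has 36 pure strategies: y/In/Hi/W, y/In/Hi/N, y/In/Lo/W, y/In/Lo/N, y/Stay/Hi/W, y/Stay/Hi/N, y/Stay/Lo/W, y/Stay/Lo/N, y/Out/Hi/W, y/Out/Hi/N, y/Out/Lo/W, y/Out/Lo/N, x/In/Hi/W, x/In/Hi/N, x/In/Lo/W, x/In/Lo/N, x/Stay/Hi/W, x/Stay/Hi/N, x/Stay/Lo/W, x/Stay/Lo/N, x/Out/Hi/W, x/Out/Hi/N, x/Out/Lo/W, x/Out/Lo/N, w/In/Hi/W, w/In/Hi/N, w/In/Lo/W, w/In/Lo/N, w/Stay/Hi/W, w/Stay/Hi/N, w/Stay/Lo/W, w/Stay/Lo/N, w/Out/Hi/W, w/Out/Hi/N, w/Out/Lo/W, w/Out/Lo/N. Columns: hD, hU, fD, fU.
{y/In/Hi/W, y/In/Hi/N, y/In/Lo/W, y/In/Lo/N, y/Stay/Hi/W, y/Stay/Hi/N, y/Stay/Lo/W, y/Stay/Lo/N, y/Out/Hi/W, y/Out/Hi/N, y/Out/Lo/W, y/Out/Lo/N} → row (4,4) (4,4) (4,4) (4,4)
{x/In/Hi/W, x/In/Lo/W} → row (0,4) (0,4) (-2,3) (-2,3)
{x/In/Hi/N, x/In/Lo/N} → row (0,4) (0,4) (1,1) (1,1)
{x/Stay/Hi/W, x/Stay/Hi/N, x/Stay/Lo/W, x/Stay/Lo/N} → row (0,4) (0,4) (5,4) (5,4)
{x/Out/Hi/W, x/Out/Hi/N, x/Out/Lo/W, x/Out/Lo/N} → row (0,4) (0,4) (-1,-1) (-1,-1)
{w/In/Hi/W, w/In/Hi/N, w/Stay/Hi/W, w/Stay/Hi/N, w/Out/Hi/W, w/Out/Hi/N} → row (5,-3) (5,-3) (3,4) (3,4)
{w/In/Lo/W, w/In/Lo/N, w/Stay/Lo/W, w/Stay/Lo/N, w/Out/Lo/W, w/Out/Lo/N} → row (5,-3) (5,-3) (2,5) (-3,-3)
That's 7 distinct rows out of 36 strategies.

7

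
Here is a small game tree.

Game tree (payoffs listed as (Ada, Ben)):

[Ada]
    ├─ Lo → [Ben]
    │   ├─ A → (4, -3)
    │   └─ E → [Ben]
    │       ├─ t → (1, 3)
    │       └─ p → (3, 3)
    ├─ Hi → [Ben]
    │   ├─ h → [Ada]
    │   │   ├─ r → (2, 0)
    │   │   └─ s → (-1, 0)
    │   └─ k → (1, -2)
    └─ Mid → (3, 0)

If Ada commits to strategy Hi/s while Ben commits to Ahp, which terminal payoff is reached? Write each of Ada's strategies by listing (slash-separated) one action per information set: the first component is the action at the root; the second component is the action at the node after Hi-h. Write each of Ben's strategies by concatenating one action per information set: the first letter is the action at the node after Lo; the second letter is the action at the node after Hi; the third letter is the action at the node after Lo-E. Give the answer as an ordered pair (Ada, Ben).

Trace the play path from the root:
  Ada plays Hi
  Ben plays h at [Hi]
  Ada plays s at [Hi-h]
→ terminal payoff (-1, 0).
(Ben's choice at the node after Lo is never reached on this path, so it doesn't affect the outcome.)

(-1, 0)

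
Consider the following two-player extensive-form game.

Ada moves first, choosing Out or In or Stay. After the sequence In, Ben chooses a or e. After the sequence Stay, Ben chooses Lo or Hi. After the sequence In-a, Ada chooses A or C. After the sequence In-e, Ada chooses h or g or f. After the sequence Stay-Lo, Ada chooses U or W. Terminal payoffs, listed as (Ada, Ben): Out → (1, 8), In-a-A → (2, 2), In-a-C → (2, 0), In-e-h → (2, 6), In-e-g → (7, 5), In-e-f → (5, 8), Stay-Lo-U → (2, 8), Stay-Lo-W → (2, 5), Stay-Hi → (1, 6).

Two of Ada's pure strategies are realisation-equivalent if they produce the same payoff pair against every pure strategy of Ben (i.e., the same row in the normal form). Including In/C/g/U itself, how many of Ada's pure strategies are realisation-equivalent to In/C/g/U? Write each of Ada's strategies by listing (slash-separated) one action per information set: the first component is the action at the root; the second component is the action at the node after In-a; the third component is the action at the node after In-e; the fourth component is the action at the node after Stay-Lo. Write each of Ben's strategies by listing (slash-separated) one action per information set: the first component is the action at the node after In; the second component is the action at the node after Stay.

2

Row for In/C/g/U (columns a/Lo, a/Hi, e/Lo, e/Hi): (2,0) (2,0) (7,5) (7,5).
Under In/C/g/U, Ada's choice at the node after Stay-Lo can never be reached regardless of what Ben does, so varying those choices leaves every outcome unchanged.
Holding the reachable choices fixed and varying the unreachable one freely already gives 2 equivalent strategies.
No other strategy reproduces this row, so those 2 are the full class: In/C/g/U, In/C/g/W.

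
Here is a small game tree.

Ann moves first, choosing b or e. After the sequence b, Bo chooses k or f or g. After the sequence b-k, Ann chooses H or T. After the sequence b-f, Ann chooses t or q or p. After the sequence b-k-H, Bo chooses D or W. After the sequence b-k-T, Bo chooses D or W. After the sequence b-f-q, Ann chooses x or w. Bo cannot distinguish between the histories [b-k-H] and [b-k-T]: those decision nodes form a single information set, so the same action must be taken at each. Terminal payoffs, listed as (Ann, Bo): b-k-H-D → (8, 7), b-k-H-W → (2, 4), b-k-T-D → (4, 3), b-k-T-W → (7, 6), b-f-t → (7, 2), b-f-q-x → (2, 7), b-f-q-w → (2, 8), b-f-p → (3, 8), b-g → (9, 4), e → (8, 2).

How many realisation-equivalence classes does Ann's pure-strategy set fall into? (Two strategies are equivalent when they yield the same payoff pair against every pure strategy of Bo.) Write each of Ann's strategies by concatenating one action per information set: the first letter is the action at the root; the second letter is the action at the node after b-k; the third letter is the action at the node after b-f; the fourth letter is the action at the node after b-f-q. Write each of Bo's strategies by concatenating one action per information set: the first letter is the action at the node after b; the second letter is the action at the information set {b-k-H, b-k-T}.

Ann has 24 pure strategies: bHtx, bHtw, bHqx, bHqw, bHpx, bHpw, bTtx, bTtw, bTqx, bTqw, bTpx, bTpw, eHtx, eHtw, eHqx, eHqw, eHpx, eHpw, eTtx, eTtw, eTqx, eTqw, eTpx, eTpw. Columns: kD, kW, fD, fW, gD, gW.
{bHtx, bHtw} → row (8,7) (2,4) (7,2) (7,2) (9,4) (9,4)
{bHqx} → row (8,7) (2,4) (2,7) (2,7) (9,4) (9,4)
{bHqw} → row (8,7) (2,4) (2,8) (2,8) (9,4) (9,4)
{bHpx, bHpw} → row (8,7) (2,4) (3,8) (3,8) (9,4) (9,4)
{bTtx, bTtw} → row (4,3) (7,6) (7,2) (7,2) (9,4) (9,4)
{bTqx} → row (4,3) (7,6) (2,7) (2,7) (9,4) (9,4)
{bTqw} → row (4,3) (7,6) (2,8) (2,8) (9,4) (9,4)
{bTpx, bTpw} → row (4,3) (7,6) (3,8) (3,8) (9,4) (9,4)
{eHtx, eHtw, eHqx, eHqw, eHpx, eHpw, eTtx, eTtw, eTqx, eTqw, eTpx, eTpw} → row (8,2) (8,2) (8,2) (8,2) (8,2) (8,2)
That's 9 distinct rows out of 24 strategies.

9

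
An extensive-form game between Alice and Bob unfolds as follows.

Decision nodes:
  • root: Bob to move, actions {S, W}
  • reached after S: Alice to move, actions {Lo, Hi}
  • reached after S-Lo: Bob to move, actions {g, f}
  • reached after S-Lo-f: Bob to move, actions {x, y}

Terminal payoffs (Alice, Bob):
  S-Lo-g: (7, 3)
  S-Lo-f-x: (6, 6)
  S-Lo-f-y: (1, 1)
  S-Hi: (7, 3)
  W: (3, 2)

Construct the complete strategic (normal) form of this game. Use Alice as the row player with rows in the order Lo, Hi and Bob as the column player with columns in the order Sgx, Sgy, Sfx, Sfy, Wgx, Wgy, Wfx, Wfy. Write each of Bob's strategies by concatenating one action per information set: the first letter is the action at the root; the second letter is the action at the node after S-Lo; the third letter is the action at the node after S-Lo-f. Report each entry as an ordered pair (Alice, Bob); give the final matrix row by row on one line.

          Sgx      Sgy      Sfx      Sfy      Wgx      Wgy      Wfx      Wfy
  Lo    (7,3)    (7,3)    (6,6)    (1,1)    (3,2)    (3,2)    (3,2)    (3,2)
  Hi    (7,3)    (7,3)    (7,3)    (7,3)    (3,2)    (3,2)    (3,2)    (3,2)

Lo: (7,3) (7,3) (6,6) (1,1) (3,2) (3,2) (3,2) (3,2) | Hi: (7,3) (7,3) (7,3) (7,3) (3,2) (3,2) (3,2) (3,2)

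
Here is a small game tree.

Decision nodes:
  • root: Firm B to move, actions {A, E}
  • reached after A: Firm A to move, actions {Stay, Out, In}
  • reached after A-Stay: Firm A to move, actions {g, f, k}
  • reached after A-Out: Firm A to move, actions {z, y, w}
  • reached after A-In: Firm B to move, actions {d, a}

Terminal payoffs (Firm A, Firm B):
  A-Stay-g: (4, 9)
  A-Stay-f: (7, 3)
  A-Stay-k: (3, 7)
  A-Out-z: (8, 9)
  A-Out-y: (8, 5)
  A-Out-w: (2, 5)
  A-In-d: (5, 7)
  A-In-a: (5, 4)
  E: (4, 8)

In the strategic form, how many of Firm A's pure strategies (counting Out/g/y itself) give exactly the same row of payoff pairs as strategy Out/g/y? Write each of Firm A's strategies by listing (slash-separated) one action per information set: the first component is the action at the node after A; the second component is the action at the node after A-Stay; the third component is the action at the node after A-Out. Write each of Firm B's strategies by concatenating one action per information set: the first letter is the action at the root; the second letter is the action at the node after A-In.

3

Row for Out/g/y (columns Ad, Aa, Ed, Ea): (8,5) (8,5) (4,8) (4,8).
Under Out/g/y, Firm A's choice at the node after A-Stay can never be reached regardless of what Firm B does, so varying those choices leaves every outcome unchanged.
Holding the reachable choices fixed and varying the unreachable one freely already gives 3 equivalent strategies.
No other strategy reproduces this row, so those 3 are the full class: Out/g/y, Out/f/y, Out/k/y.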